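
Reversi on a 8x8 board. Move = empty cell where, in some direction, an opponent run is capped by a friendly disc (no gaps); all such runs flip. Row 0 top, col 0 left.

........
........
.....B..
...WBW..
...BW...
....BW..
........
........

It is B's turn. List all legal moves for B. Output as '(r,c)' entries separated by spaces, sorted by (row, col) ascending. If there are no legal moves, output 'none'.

Answer: (2,3) (3,2) (3,6) (4,5) (5,6)

Derivation:
(2,2): no bracket -> illegal
(2,3): flips 1 -> legal
(2,4): no bracket -> illegal
(2,6): no bracket -> illegal
(3,2): flips 1 -> legal
(3,6): flips 1 -> legal
(4,2): no bracket -> illegal
(4,5): flips 2 -> legal
(4,6): no bracket -> illegal
(5,3): no bracket -> illegal
(5,6): flips 1 -> legal
(6,4): no bracket -> illegal
(6,5): no bracket -> illegal
(6,6): no bracket -> illegal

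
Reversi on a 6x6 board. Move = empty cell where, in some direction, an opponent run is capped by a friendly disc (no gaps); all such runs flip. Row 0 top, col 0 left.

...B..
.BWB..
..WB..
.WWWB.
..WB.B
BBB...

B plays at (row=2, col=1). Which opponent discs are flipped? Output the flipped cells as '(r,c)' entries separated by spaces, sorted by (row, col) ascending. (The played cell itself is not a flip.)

Dir NW: first cell '.' (not opp) -> no flip
Dir N: first cell 'B' (not opp) -> no flip
Dir NE: opp run (1,2) capped by B -> flip
Dir W: first cell '.' (not opp) -> no flip
Dir E: opp run (2,2) capped by B -> flip
Dir SW: first cell '.' (not opp) -> no flip
Dir S: opp run (3,1), next='.' -> no flip
Dir SE: opp run (3,2) capped by B -> flip

Answer: (1,2) (2,2) (3,2)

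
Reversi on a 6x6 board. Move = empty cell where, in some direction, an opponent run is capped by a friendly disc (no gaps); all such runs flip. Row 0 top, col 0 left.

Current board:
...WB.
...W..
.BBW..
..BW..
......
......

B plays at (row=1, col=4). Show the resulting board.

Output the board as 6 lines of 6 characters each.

Place B at (1,4); scan 8 dirs for brackets.
Dir NW: opp run (0,3), next=edge -> no flip
Dir N: first cell 'B' (not opp) -> no flip
Dir NE: first cell '.' (not opp) -> no flip
Dir W: opp run (1,3), next='.' -> no flip
Dir E: first cell '.' (not opp) -> no flip
Dir SW: opp run (2,3) capped by B -> flip
Dir S: first cell '.' (not opp) -> no flip
Dir SE: first cell '.' (not opp) -> no flip
All flips: (2,3)

Answer: ...WB.
...WB.
.BBB..
..BW..
......
......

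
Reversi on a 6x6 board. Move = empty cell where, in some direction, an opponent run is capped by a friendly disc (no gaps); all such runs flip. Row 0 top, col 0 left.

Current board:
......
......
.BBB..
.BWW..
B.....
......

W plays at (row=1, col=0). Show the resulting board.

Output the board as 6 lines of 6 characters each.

Place W at (1,0); scan 8 dirs for brackets.
Dir NW: edge -> no flip
Dir N: first cell '.' (not opp) -> no flip
Dir NE: first cell '.' (not opp) -> no flip
Dir W: edge -> no flip
Dir E: first cell '.' (not opp) -> no flip
Dir SW: edge -> no flip
Dir S: first cell '.' (not opp) -> no flip
Dir SE: opp run (2,1) capped by W -> flip
All flips: (2,1)

Answer: ......
W.....
.WBB..
.BWW..
B.....
......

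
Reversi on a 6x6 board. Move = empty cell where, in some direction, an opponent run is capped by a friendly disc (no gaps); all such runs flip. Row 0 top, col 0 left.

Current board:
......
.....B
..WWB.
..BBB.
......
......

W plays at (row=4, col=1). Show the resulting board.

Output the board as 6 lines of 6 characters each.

Place W at (4,1); scan 8 dirs for brackets.
Dir NW: first cell '.' (not opp) -> no flip
Dir N: first cell '.' (not opp) -> no flip
Dir NE: opp run (3,2) capped by W -> flip
Dir W: first cell '.' (not opp) -> no flip
Dir E: first cell '.' (not opp) -> no flip
Dir SW: first cell '.' (not opp) -> no flip
Dir S: first cell '.' (not opp) -> no flip
Dir SE: first cell '.' (not opp) -> no flip
All flips: (3,2)

Answer: ......
.....B
..WWB.
..WBB.
.W....
......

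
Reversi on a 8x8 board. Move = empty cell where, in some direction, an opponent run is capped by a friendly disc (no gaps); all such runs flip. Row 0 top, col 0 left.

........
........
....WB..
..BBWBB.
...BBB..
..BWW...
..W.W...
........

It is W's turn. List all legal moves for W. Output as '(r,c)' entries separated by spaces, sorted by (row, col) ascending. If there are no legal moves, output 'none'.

(1,4): no bracket -> illegal
(1,5): no bracket -> illegal
(1,6): flips 1 -> legal
(2,1): flips 2 -> legal
(2,2): no bracket -> illegal
(2,3): flips 2 -> legal
(2,6): flips 3 -> legal
(2,7): flips 2 -> legal
(3,1): flips 2 -> legal
(3,7): flips 2 -> legal
(4,1): no bracket -> illegal
(4,2): flips 2 -> legal
(4,6): flips 1 -> legal
(4,7): no bracket -> illegal
(5,1): flips 1 -> legal
(5,5): no bracket -> illegal
(5,6): flips 1 -> legal
(6,1): flips 2 -> legal
(6,3): no bracket -> illegal

Answer: (1,6) (2,1) (2,3) (2,6) (2,7) (3,1) (3,7) (4,2) (4,6) (5,1) (5,6) (6,1)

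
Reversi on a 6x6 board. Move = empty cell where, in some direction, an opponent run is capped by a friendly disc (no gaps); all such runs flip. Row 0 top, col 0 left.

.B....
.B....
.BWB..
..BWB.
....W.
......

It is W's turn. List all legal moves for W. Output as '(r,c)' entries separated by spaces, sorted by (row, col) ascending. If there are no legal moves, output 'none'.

(0,0): flips 1 -> legal
(0,2): no bracket -> illegal
(1,0): no bracket -> illegal
(1,2): no bracket -> illegal
(1,3): flips 1 -> legal
(1,4): no bracket -> illegal
(2,0): flips 1 -> legal
(2,4): flips 2 -> legal
(2,5): no bracket -> illegal
(3,0): no bracket -> illegal
(3,1): flips 1 -> legal
(3,5): flips 1 -> legal
(4,1): no bracket -> illegal
(4,2): flips 1 -> legal
(4,3): no bracket -> illegal
(4,5): no bracket -> illegal

Answer: (0,0) (1,3) (2,0) (2,4) (3,1) (3,5) (4,2)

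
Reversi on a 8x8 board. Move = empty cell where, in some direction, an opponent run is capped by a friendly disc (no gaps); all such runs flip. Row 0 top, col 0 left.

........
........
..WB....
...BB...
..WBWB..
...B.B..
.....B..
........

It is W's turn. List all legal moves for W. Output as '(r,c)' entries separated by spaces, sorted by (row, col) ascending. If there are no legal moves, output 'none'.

(1,2): no bracket -> illegal
(1,3): no bracket -> illegal
(1,4): no bracket -> illegal
(2,4): flips 3 -> legal
(2,5): no bracket -> illegal
(3,2): no bracket -> illegal
(3,5): no bracket -> illegal
(3,6): no bracket -> illegal
(4,6): flips 1 -> legal
(5,2): no bracket -> illegal
(5,4): no bracket -> illegal
(5,6): no bracket -> illegal
(6,2): flips 1 -> legal
(6,3): no bracket -> illegal
(6,4): flips 1 -> legal
(6,6): flips 1 -> legal
(7,4): no bracket -> illegal
(7,5): no bracket -> illegal
(7,6): no bracket -> illegal

Answer: (2,4) (4,6) (6,2) (6,4) (6,6)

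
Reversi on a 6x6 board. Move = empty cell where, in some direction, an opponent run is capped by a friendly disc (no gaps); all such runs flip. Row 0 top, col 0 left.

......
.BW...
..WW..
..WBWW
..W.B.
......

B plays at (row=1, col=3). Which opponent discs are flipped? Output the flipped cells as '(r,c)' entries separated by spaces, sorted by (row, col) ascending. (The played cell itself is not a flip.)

Answer: (1,2) (2,3)

Derivation:
Dir NW: first cell '.' (not opp) -> no flip
Dir N: first cell '.' (not opp) -> no flip
Dir NE: first cell '.' (not opp) -> no flip
Dir W: opp run (1,2) capped by B -> flip
Dir E: first cell '.' (not opp) -> no flip
Dir SW: opp run (2,2), next='.' -> no flip
Dir S: opp run (2,3) capped by B -> flip
Dir SE: first cell '.' (not opp) -> no flip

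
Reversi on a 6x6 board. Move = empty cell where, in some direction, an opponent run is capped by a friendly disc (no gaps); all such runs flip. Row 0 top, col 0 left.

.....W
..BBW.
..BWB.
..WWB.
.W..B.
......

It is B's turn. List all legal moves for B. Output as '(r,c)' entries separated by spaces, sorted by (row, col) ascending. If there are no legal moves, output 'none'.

(0,3): no bracket -> illegal
(0,4): flips 1 -> legal
(1,5): flips 1 -> legal
(2,1): no bracket -> illegal
(2,5): no bracket -> illegal
(3,0): no bracket -> illegal
(3,1): flips 2 -> legal
(4,0): no bracket -> illegal
(4,2): flips 2 -> legal
(4,3): flips 2 -> legal
(5,0): no bracket -> illegal
(5,1): no bracket -> illegal
(5,2): no bracket -> illegal

Answer: (0,4) (1,5) (3,1) (4,2) (4,3)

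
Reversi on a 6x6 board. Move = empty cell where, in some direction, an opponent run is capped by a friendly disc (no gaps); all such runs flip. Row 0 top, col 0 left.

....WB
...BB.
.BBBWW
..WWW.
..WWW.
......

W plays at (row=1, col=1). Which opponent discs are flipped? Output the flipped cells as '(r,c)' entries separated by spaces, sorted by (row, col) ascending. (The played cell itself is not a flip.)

Answer: (2,2)

Derivation:
Dir NW: first cell '.' (not opp) -> no flip
Dir N: first cell '.' (not opp) -> no flip
Dir NE: first cell '.' (not opp) -> no flip
Dir W: first cell '.' (not opp) -> no flip
Dir E: first cell '.' (not opp) -> no flip
Dir SW: first cell '.' (not opp) -> no flip
Dir S: opp run (2,1), next='.' -> no flip
Dir SE: opp run (2,2) capped by W -> flip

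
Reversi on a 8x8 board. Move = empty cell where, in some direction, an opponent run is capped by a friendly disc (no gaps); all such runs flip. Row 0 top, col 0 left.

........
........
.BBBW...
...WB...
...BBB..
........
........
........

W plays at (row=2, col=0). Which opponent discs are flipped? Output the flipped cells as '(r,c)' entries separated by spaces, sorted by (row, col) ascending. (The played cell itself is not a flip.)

Dir NW: edge -> no flip
Dir N: first cell '.' (not opp) -> no flip
Dir NE: first cell '.' (not opp) -> no flip
Dir W: edge -> no flip
Dir E: opp run (2,1) (2,2) (2,3) capped by W -> flip
Dir SW: edge -> no flip
Dir S: first cell '.' (not opp) -> no flip
Dir SE: first cell '.' (not opp) -> no flip

Answer: (2,1) (2,2) (2,3)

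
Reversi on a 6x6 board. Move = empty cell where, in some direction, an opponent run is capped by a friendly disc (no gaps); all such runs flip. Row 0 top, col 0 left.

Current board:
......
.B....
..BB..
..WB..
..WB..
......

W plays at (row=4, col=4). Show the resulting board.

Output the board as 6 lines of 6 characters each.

Answer: ......
.B....
..BB..
..WB..
..WWW.
......

Derivation:
Place W at (4,4); scan 8 dirs for brackets.
Dir NW: opp run (3,3) (2,2) (1,1), next='.' -> no flip
Dir N: first cell '.' (not opp) -> no flip
Dir NE: first cell '.' (not opp) -> no flip
Dir W: opp run (4,3) capped by W -> flip
Dir E: first cell '.' (not opp) -> no flip
Dir SW: first cell '.' (not opp) -> no flip
Dir S: first cell '.' (not opp) -> no flip
Dir SE: first cell '.' (not opp) -> no flip
All flips: (4,3)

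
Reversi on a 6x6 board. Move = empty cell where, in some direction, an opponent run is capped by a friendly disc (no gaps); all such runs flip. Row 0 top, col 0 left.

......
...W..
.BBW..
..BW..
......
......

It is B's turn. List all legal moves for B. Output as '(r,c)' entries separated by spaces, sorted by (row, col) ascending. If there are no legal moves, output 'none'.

(0,2): no bracket -> illegal
(0,3): no bracket -> illegal
(0,4): flips 1 -> legal
(1,2): no bracket -> illegal
(1,4): flips 1 -> legal
(2,4): flips 1 -> legal
(3,4): flips 1 -> legal
(4,2): no bracket -> illegal
(4,3): no bracket -> illegal
(4,4): flips 1 -> legal

Answer: (0,4) (1,4) (2,4) (3,4) (4,4)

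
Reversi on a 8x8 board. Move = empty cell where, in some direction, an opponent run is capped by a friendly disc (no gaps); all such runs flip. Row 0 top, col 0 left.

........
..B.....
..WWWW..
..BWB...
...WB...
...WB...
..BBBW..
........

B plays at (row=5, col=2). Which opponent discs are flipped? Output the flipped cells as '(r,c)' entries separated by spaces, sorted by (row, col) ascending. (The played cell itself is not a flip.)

Dir NW: first cell '.' (not opp) -> no flip
Dir N: first cell '.' (not opp) -> no flip
Dir NE: opp run (4,3) capped by B -> flip
Dir W: first cell '.' (not opp) -> no flip
Dir E: opp run (5,3) capped by B -> flip
Dir SW: first cell '.' (not opp) -> no flip
Dir S: first cell 'B' (not opp) -> no flip
Dir SE: first cell 'B' (not opp) -> no flip

Answer: (4,3) (5,3)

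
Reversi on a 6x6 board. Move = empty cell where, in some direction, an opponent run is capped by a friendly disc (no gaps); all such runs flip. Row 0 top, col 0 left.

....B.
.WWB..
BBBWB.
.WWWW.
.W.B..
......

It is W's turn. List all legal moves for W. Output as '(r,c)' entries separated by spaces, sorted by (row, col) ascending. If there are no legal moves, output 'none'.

Answer: (0,3) (1,0) (1,4) (1,5) (2,5) (3,0) (5,2) (5,3) (5,4)

Derivation:
(0,2): no bracket -> illegal
(0,3): flips 1 -> legal
(0,5): no bracket -> illegal
(1,0): flips 1 -> legal
(1,4): flips 2 -> legal
(1,5): flips 1 -> legal
(2,5): flips 1 -> legal
(3,0): flips 1 -> legal
(3,5): no bracket -> illegal
(4,2): no bracket -> illegal
(4,4): no bracket -> illegal
(5,2): flips 1 -> legal
(5,3): flips 1 -> legal
(5,4): flips 1 -> legal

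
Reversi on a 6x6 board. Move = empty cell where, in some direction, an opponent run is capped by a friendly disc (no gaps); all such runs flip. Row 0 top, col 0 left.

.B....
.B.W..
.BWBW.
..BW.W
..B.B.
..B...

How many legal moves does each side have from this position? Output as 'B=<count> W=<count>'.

Answer: B=6 W=6

Derivation:
-- B to move --
(0,2): no bracket -> illegal
(0,3): flips 1 -> legal
(0,4): no bracket -> illegal
(1,2): flips 1 -> legal
(1,4): no bracket -> illegal
(1,5): flips 2 -> legal
(2,5): flips 1 -> legal
(3,1): no bracket -> illegal
(3,4): flips 1 -> legal
(4,3): flips 1 -> legal
(4,5): no bracket -> illegal
B mobility = 6
-- W to move --
(0,0): flips 1 -> legal
(0,2): no bracket -> illegal
(1,0): no bracket -> illegal
(1,2): no bracket -> illegal
(1,4): no bracket -> illegal
(2,0): flips 1 -> legal
(3,0): no bracket -> illegal
(3,1): flips 1 -> legal
(3,4): no bracket -> illegal
(4,1): no bracket -> illegal
(4,3): no bracket -> illegal
(4,5): no bracket -> illegal
(5,1): flips 1 -> legal
(5,3): flips 1 -> legal
(5,4): no bracket -> illegal
(5,5): flips 1 -> legal
W mobility = 6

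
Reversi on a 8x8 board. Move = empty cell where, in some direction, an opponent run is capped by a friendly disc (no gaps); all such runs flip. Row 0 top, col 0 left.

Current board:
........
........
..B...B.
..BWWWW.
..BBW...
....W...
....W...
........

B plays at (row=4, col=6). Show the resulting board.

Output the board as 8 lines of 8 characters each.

Answer: ........
........
..B...B.
..BWWWB.
..BBW.B.
....W...
....W...
........

Derivation:
Place B at (4,6); scan 8 dirs for brackets.
Dir NW: opp run (3,5), next='.' -> no flip
Dir N: opp run (3,6) capped by B -> flip
Dir NE: first cell '.' (not opp) -> no flip
Dir W: first cell '.' (not opp) -> no flip
Dir E: first cell '.' (not opp) -> no flip
Dir SW: first cell '.' (not opp) -> no flip
Dir S: first cell '.' (not opp) -> no flip
Dir SE: first cell '.' (not opp) -> no flip
All flips: (3,6)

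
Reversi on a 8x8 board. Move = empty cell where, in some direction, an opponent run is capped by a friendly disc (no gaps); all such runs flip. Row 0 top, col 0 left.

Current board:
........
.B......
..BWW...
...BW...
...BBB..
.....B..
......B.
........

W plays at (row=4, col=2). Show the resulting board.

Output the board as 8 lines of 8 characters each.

Place W at (4,2); scan 8 dirs for brackets.
Dir NW: first cell '.' (not opp) -> no flip
Dir N: first cell '.' (not opp) -> no flip
Dir NE: opp run (3,3) capped by W -> flip
Dir W: first cell '.' (not opp) -> no flip
Dir E: opp run (4,3) (4,4) (4,5), next='.' -> no flip
Dir SW: first cell '.' (not opp) -> no flip
Dir S: first cell '.' (not opp) -> no flip
Dir SE: first cell '.' (not opp) -> no flip
All flips: (3,3)

Answer: ........
.B......
..BWW...
...WW...
..WBBB..
.....B..
......B.
........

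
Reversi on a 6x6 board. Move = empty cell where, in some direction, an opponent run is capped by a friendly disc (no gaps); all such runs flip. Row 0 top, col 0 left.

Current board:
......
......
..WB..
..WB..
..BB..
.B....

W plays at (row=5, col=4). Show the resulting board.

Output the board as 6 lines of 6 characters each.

Place W at (5,4); scan 8 dirs for brackets.
Dir NW: opp run (4,3) capped by W -> flip
Dir N: first cell '.' (not opp) -> no flip
Dir NE: first cell '.' (not opp) -> no flip
Dir W: first cell '.' (not opp) -> no flip
Dir E: first cell '.' (not opp) -> no flip
Dir SW: edge -> no flip
Dir S: edge -> no flip
Dir SE: edge -> no flip
All flips: (4,3)

Answer: ......
......
..WB..
..WB..
..BW..
.B..W.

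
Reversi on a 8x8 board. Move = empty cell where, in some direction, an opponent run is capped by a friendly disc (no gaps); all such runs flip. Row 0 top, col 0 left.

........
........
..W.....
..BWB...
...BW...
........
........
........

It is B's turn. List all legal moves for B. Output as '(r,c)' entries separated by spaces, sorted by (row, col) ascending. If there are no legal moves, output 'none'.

(1,1): no bracket -> illegal
(1,2): flips 1 -> legal
(1,3): no bracket -> illegal
(2,1): no bracket -> illegal
(2,3): flips 1 -> legal
(2,4): no bracket -> illegal
(3,1): no bracket -> illegal
(3,5): no bracket -> illegal
(4,2): no bracket -> illegal
(4,5): flips 1 -> legal
(5,3): no bracket -> illegal
(5,4): flips 1 -> legal
(5,5): no bracket -> illegal

Answer: (1,2) (2,3) (4,5) (5,4)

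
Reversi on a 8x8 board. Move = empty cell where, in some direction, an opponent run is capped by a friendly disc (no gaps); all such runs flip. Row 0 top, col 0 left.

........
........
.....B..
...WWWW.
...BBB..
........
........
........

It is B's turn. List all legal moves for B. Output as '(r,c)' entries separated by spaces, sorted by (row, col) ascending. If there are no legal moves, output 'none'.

Answer: (2,2) (2,3) (2,4) (2,6) (2,7) (4,7)

Derivation:
(2,2): flips 1 -> legal
(2,3): flips 2 -> legal
(2,4): flips 1 -> legal
(2,6): flips 1 -> legal
(2,7): flips 1 -> legal
(3,2): no bracket -> illegal
(3,7): no bracket -> illegal
(4,2): no bracket -> illegal
(4,6): no bracket -> illegal
(4,7): flips 1 -> legal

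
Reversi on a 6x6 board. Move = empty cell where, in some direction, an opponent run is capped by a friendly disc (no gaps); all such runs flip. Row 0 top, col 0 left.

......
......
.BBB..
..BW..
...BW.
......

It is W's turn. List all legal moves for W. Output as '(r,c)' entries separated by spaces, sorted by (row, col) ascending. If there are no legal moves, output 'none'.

(1,0): no bracket -> illegal
(1,1): flips 1 -> legal
(1,2): no bracket -> illegal
(1,3): flips 1 -> legal
(1,4): no bracket -> illegal
(2,0): no bracket -> illegal
(2,4): no bracket -> illegal
(3,0): no bracket -> illegal
(3,1): flips 1 -> legal
(3,4): no bracket -> illegal
(4,1): no bracket -> illegal
(4,2): flips 1 -> legal
(5,2): no bracket -> illegal
(5,3): flips 1 -> legal
(5,4): no bracket -> illegal

Answer: (1,1) (1,3) (3,1) (4,2) (5,3)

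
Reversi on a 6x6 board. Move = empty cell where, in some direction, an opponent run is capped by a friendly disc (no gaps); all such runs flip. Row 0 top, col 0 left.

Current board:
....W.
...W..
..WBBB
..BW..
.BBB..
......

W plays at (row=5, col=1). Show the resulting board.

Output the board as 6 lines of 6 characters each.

Place W at (5,1); scan 8 dirs for brackets.
Dir NW: first cell '.' (not opp) -> no flip
Dir N: opp run (4,1), next='.' -> no flip
Dir NE: opp run (4,2) capped by W -> flip
Dir W: first cell '.' (not opp) -> no flip
Dir E: first cell '.' (not opp) -> no flip
Dir SW: edge -> no flip
Dir S: edge -> no flip
Dir SE: edge -> no flip
All flips: (4,2)

Answer: ....W.
...W..
..WBBB
..BW..
.BWB..
.W....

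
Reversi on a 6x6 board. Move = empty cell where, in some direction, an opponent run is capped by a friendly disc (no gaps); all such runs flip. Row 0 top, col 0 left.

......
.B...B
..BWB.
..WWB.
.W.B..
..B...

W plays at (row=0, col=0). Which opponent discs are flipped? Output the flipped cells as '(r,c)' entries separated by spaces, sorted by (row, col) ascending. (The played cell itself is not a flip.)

Dir NW: edge -> no flip
Dir N: edge -> no flip
Dir NE: edge -> no flip
Dir W: edge -> no flip
Dir E: first cell '.' (not opp) -> no flip
Dir SW: edge -> no flip
Dir S: first cell '.' (not opp) -> no flip
Dir SE: opp run (1,1) (2,2) capped by W -> flip

Answer: (1,1) (2,2)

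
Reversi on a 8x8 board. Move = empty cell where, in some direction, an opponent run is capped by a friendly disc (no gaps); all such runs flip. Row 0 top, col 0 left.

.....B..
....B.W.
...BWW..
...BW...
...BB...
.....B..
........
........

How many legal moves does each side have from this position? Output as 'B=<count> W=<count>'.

Answer: B=7 W=8

Derivation:
-- B to move --
(0,6): no bracket -> illegal
(0,7): flips 3 -> legal
(1,3): no bracket -> illegal
(1,5): flips 1 -> legal
(1,7): no bracket -> illegal
(2,6): flips 2 -> legal
(2,7): flips 1 -> legal
(3,5): flips 1 -> legal
(3,6): flips 1 -> legal
(4,5): flips 1 -> legal
B mobility = 7
-- W to move --
(0,3): flips 1 -> legal
(0,4): flips 1 -> legal
(0,6): no bracket -> illegal
(1,2): flips 1 -> legal
(1,3): no bracket -> illegal
(1,5): no bracket -> illegal
(2,2): flips 1 -> legal
(3,2): flips 1 -> legal
(3,5): no bracket -> illegal
(4,2): flips 1 -> legal
(4,5): no bracket -> illegal
(4,6): no bracket -> illegal
(5,2): flips 1 -> legal
(5,3): no bracket -> illegal
(5,4): flips 1 -> legal
(5,6): no bracket -> illegal
(6,4): no bracket -> illegal
(6,5): no bracket -> illegal
(6,6): no bracket -> illegal
W mobility = 8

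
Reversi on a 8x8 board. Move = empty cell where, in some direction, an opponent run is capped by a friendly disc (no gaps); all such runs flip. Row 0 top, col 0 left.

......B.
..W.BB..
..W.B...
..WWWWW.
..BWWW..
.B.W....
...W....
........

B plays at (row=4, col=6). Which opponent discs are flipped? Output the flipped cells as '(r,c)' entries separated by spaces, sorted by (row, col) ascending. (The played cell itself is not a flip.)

Dir NW: opp run (3,5) capped by B -> flip
Dir N: opp run (3,6), next='.' -> no flip
Dir NE: first cell '.' (not opp) -> no flip
Dir W: opp run (4,5) (4,4) (4,3) capped by B -> flip
Dir E: first cell '.' (not opp) -> no flip
Dir SW: first cell '.' (not opp) -> no flip
Dir S: first cell '.' (not opp) -> no flip
Dir SE: first cell '.' (not opp) -> no flip

Answer: (3,5) (4,3) (4,4) (4,5)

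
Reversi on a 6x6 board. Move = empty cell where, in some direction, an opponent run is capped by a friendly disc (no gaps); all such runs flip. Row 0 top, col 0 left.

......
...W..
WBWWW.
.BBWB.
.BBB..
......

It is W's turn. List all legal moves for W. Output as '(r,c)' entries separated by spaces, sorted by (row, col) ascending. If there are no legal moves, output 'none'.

(1,0): no bracket -> illegal
(1,1): no bracket -> illegal
(1,2): no bracket -> illegal
(2,5): no bracket -> illegal
(3,0): flips 2 -> legal
(3,5): flips 1 -> legal
(4,0): flips 1 -> legal
(4,4): flips 1 -> legal
(4,5): flips 1 -> legal
(5,0): flips 2 -> legal
(5,1): flips 1 -> legal
(5,2): flips 2 -> legal
(5,3): flips 3 -> legal
(5,4): no bracket -> illegal

Answer: (3,0) (3,5) (4,0) (4,4) (4,5) (5,0) (5,1) (5,2) (5,3)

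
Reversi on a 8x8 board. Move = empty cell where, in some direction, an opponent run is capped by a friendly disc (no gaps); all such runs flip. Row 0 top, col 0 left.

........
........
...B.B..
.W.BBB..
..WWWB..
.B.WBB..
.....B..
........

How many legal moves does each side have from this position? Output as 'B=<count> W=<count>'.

-- B to move --
(2,0): no bracket -> illegal
(2,1): no bracket -> illegal
(2,2): no bracket -> illegal
(3,0): no bracket -> illegal
(3,2): flips 1 -> legal
(4,0): no bracket -> illegal
(4,1): flips 3 -> legal
(5,2): flips 2 -> legal
(6,2): flips 2 -> legal
(6,3): flips 2 -> legal
(6,4): no bracket -> illegal
B mobility = 5
-- W to move --
(1,2): no bracket -> illegal
(1,3): flips 2 -> legal
(1,4): no bracket -> illegal
(1,5): no bracket -> illegal
(1,6): flips 2 -> legal
(2,2): flips 1 -> legal
(2,4): flips 2 -> legal
(2,6): flips 1 -> legal
(3,2): no bracket -> illegal
(3,6): no bracket -> illegal
(4,0): no bracket -> illegal
(4,1): no bracket -> illegal
(4,6): flips 1 -> legal
(5,0): no bracket -> illegal
(5,2): no bracket -> illegal
(5,6): flips 2 -> legal
(6,0): flips 1 -> legal
(6,1): no bracket -> illegal
(6,2): no bracket -> illegal
(6,3): no bracket -> illegal
(6,4): flips 1 -> legal
(6,6): flips 1 -> legal
(7,4): no bracket -> illegal
(7,5): no bracket -> illegal
(7,6): flips 2 -> legal
W mobility = 11

Answer: B=5 W=11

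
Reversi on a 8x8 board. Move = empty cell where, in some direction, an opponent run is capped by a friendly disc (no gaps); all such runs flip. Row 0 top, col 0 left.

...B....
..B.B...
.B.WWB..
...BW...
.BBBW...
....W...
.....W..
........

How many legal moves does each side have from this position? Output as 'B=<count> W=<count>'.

-- B to move --
(1,3): flips 1 -> legal
(1,5): flips 1 -> legal
(2,2): flips 2 -> legal
(3,2): flips 1 -> legal
(3,5): flips 1 -> legal
(4,5): flips 3 -> legal
(5,3): no bracket -> illegal
(5,5): flips 1 -> legal
(5,6): no bracket -> illegal
(6,3): no bracket -> illegal
(6,4): flips 4 -> legal
(6,6): no bracket -> illegal
(7,4): no bracket -> illegal
(7,5): no bracket -> illegal
(7,6): flips 2 -> legal
B mobility = 9
-- W to move --
(0,1): flips 1 -> legal
(0,2): no bracket -> illegal
(0,4): flips 1 -> legal
(0,5): flips 1 -> legal
(1,0): no bracket -> illegal
(1,1): no bracket -> illegal
(1,3): no bracket -> illegal
(1,5): no bracket -> illegal
(1,6): flips 1 -> legal
(2,0): no bracket -> illegal
(2,2): flips 1 -> legal
(2,6): flips 1 -> legal
(3,0): no bracket -> illegal
(3,1): no bracket -> illegal
(3,2): flips 2 -> legal
(3,5): no bracket -> illegal
(3,6): no bracket -> illegal
(4,0): flips 3 -> legal
(5,0): no bracket -> illegal
(5,1): flips 2 -> legal
(5,2): flips 1 -> legal
(5,3): flips 2 -> legal
W mobility = 11

Answer: B=9 W=11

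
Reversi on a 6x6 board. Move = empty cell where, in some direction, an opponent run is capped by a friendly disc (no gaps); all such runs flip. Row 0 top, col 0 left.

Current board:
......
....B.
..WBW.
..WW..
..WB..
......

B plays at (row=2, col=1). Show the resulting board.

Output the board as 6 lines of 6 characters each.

Place B at (2,1); scan 8 dirs for brackets.
Dir NW: first cell '.' (not opp) -> no flip
Dir N: first cell '.' (not opp) -> no flip
Dir NE: first cell '.' (not opp) -> no flip
Dir W: first cell '.' (not opp) -> no flip
Dir E: opp run (2,2) capped by B -> flip
Dir SW: first cell '.' (not opp) -> no flip
Dir S: first cell '.' (not opp) -> no flip
Dir SE: opp run (3,2) capped by B -> flip
All flips: (2,2) (3,2)

Answer: ......
....B.
.BBBW.
..BW..
..WB..
......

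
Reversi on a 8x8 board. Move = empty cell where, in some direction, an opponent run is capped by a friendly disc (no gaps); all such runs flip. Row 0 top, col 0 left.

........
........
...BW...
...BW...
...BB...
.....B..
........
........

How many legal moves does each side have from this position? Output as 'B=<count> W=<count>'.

Answer: B=5 W=6

Derivation:
-- B to move --
(1,3): no bracket -> illegal
(1,4): flips 2 -> legal
(1,5): flips 1 -> legal
(2,5): flips 2 -> legal
(3,5): flips 1 -> legal
(4,5): flips 1 -> legal
B mobility = 5
-- W to move --
(1,2): flips 1 -> legal
(1,3): no bracket -> illegal
(1,4): no bracket -> illegal
(2,2): flips 1 -> legal
(3,2): flips 1 -> legal
(3,5): no bracket -> illegal
(4,2): flips 1 -> legal
(4,5): no bracket -> illegal
(4,6): no bracket -> illegal
(5,2): flips 1 -> legal
(5,3): no bracket -> illegal
(5,4): flips 1 -> legal
(5,6): no bracket -> illegal
(6,4): no bracket -> illegal
(6,5): no bracket -> illegal
(6,6): no bracket -> illegal
W mobility = 6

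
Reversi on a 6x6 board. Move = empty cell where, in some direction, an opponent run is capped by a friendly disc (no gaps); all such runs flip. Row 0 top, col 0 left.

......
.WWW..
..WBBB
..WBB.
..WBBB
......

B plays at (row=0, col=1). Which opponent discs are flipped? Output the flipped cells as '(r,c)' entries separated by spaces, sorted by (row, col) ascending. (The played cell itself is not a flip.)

Answer: (1,2)

Derivation:
Dir NW: edge -> no flip
Dir N: edge -> no flip
Dir NE: edge -> no flip
Dir W: first cell '.' (not opp) -> no flip
Dir E: first cell '.' (not opp) -> no flip
Dir SW: first cell '.' (not opp) -> no flip
Dir S: opp run (1,1), next='.' -> no flip
Dir SE: opp run (1,2) capped by B -> flip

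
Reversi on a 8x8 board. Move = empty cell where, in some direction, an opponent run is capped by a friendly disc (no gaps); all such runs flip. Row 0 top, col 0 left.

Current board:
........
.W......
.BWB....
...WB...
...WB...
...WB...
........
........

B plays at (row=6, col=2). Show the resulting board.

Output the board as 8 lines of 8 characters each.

Place B at (6,2); scan 8 dirs for brackets.
Dir NW: first cell '.' (not opp) -> no flip
Dir N: first cell '.' (not opp) -> no flip
Dir NE: opp run (5,3) capped by B -> flip
Dir W: first cell '.' (not opp) -> no flip
Dir E: first cell '.' (not opp) -> no flip
Dir SW: first cell '.' (not opp) -> no flip
Dir S: first cell '.' (not opp) -> no flip
Dir SE: first cell '.' (not opp) -> no flip
All flips: (5,3)

Answer: ........
.W......
.BWB....
...WB...
...WB...
...BB...
..B.....
........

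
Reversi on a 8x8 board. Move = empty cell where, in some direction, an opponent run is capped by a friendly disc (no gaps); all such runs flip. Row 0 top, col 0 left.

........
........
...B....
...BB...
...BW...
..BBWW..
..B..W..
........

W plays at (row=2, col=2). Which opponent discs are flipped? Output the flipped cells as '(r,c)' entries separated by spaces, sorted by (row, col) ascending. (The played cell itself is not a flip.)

Dir NW: first cell '.' (not opp) -> no flip
Dir N: first cell '.' (not opp) -> no flip
Dir NE: first cell '.' (not opp) -> no flip
Dir W: first cell '.' (not opp) -> no flip
Dir E: opp run (2,3), next='.' -> no flip
Dir SW: first cell '.' (not opp) -> no flip
Dir S: first cell '.' (not opp) -> no flip
Dir SE: opp run (3,3) capped by W -> flip

Answer: (3,3)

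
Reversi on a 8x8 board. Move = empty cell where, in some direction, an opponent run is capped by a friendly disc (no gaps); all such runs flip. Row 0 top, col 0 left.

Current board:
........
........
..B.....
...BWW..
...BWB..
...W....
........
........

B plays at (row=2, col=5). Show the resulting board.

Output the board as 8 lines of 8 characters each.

Answer: ........
........
..B..B..
...BBB..
...BWB..
...W....
........
........

Derivation:
Place B at (2,5); scan 8 dirs for brackets.
Dir NW: first cell '.' (not opp) -> no flip
Dir N: first cell '.' (not opp) -> no flip
Dir NE: first cell '.' (not opp) -> no flip
Dir W: first cell '.' (not opp) -> no flip
Dir E: first cell '.' (not opp) -> no flip
Dir SW: opp run (3,4) capped by B -> flip
Dir S: opp run (3,5) capped by B -> flip
Dir SE: first cell '.' (not opp) -> no flip
All flips: (3,4) (3,5)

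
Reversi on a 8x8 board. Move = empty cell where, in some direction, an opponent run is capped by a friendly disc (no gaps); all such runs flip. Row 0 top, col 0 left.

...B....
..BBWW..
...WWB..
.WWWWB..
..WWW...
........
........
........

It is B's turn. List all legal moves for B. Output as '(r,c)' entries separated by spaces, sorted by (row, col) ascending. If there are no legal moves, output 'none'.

(0,4): no bracket -> illegal
(0,5): flips 1 -> legal
(0,6): no bracket -> illegal
(1,6): flips 2 -> legal
(2,0): no bracket -> illegal
(2,1): no bracket -> illegal
(2,2): flips 2 -> legal
(2,6): no bracket -> illegal
(3,0): flips 4 -> legal
(4,0): no bracket -> illegal
(4,1): no bracket -> illegal
(4,5): flips 2 -> legal
(5,1): no bracket -> illegal
(5,2): flips 2 -> legal
(5,3): flips 4 -> legal
(5,4): no bracket -> illegal
(5,5): no bracket -> illegal

Answer: (0,5) (1,6) (2,2) (3,0) (4,5) (5,2) (5,3)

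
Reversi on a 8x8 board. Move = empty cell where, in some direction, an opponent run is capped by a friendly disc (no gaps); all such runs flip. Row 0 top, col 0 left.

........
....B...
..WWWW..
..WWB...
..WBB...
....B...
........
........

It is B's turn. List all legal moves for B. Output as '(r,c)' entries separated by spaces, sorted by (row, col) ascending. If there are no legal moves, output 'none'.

Answer: (1,1) (1,2) (1,3) (1,6) (2,1) (3,1) (3,6) (4,1)

Derivation:
(1,1): flips 2 -> legal
(1,2): flips 1 -> legal
(1,3): flips 2 -> legal
(1,5): no bracket -> illegal
(1,6): flips 1 -> legal
(2,1): flips 1 -> legal
(2,6): no bracket -> illegal
(3,1): flips 2 -> legal
(3,5): no bracket -> illegal
(3,6): flips 1 -> legal
(4,1): flips 3 -> legal
(5,1): no bracket -> illegal
(5,2): no bracket -> illegal
(5,3): no bracket -> illegal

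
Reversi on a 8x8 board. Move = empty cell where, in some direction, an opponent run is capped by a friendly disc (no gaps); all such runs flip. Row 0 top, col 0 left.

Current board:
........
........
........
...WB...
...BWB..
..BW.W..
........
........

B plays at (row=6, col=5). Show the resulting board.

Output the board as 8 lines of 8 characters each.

Place B at (6,5); scan 8 dirs for brackets.
Dir NW: first cell '.' (not opp) -> no flip
Dir N: opp run (5,5) capped by B -> flip
Dir NE: first cell '.' (not opp) -> no flip
Dir W: first cell '.' (not opp) -> no flip
Dir E: first cell '.' (not opp) -> no flip
Dir SW: first cell '.' (not opp) -> no flip
Dir S: first cell '.' (not opp) -> no flip
Dir SE: first cell '.' (not opp) -> no flip
All flips: (5,5)

Answer: ........
........
........
...WB...
...BWB..
..BW.B..
.....B..
........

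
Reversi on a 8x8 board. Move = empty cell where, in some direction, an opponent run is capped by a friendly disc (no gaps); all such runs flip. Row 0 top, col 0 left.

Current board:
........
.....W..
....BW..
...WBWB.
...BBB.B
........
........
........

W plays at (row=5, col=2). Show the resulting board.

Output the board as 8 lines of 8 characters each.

Answer: ........
.....W..
....BW..
...WWWB.
...WBB.B
..W.....
........
........

Derivation:
Place W at (5,2); scan 8 dirs for brackets.
Dir NW: first cell '.' (not opp) -> no flip
Dir N: first cell '.' (not opp) -> no flip
Dir NE: opp run (4,3) (3,4) capped by W -> flip
Dir W: first cell '.' (not opp) -> no flip
Dir E: first cell '.' (not opp) -> no flip
Dir SW: first cell '.' (not opp) -> no flip
Dir S: first cell '.' (not opp) -> no flip
Dir SE: first cell '.' (not opp) -> no flip
All flips: (3,4) (4,3)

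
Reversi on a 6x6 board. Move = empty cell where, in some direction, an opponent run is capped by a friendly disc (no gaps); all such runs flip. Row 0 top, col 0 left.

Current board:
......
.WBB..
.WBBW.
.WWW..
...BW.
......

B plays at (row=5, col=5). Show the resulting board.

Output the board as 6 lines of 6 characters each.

Place B at (5,5); scan 8 dirs for brackets.
Dir NW: opp run (4,4) (3,3) capped by B -> flip
Dir N: first cell '.' (not opp) -> no flip
Dir NE: edge -> no flip
Dir W: first cell '.' (not opp) -> no flip
Dir E: edge -> no flip
Dir SW: edge -> no flip
Dir S: edge -> no flip
Dir SE: edge -> no flip
All flips: (3,3) (4,4)

Answer: ......
.WBB..
.WBBW.
.WWB..
...BB.
.....B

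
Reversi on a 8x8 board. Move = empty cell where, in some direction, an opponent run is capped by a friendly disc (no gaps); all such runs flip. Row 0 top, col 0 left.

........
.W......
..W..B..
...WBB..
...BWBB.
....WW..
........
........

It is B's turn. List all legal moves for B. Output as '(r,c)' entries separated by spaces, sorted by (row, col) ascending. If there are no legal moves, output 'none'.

(0,0): no bracket -> illegal
(0,1): no bracket -> illegal
(0,2): no bracket -> illegal
(1,0): no bracket -> illegal
(1,2): no bracket -> illegal
(1,3): no bracket -> illegal
(2,0): no bracket -> illegal
(2,1): no bracket -> illegal
(2,3): flips 1 -> legal
(2,4): no bracket -> illegal
(3,1): no bracket -> illegal
(3,2): flips 1 -> legal
(4,2): no bracket -> illegal
(5,3): flips 1 -> legal
(5,6): no bracket -> illegal
(6,3): flips 1 -> legal
(6,4): flips 3 -> legal
(6,5): flips 2 -> legal
(6,6): no bracket -> illegal

Answer: (2,3) (3,2) (5,3) (6,3) (6,4) (6,5)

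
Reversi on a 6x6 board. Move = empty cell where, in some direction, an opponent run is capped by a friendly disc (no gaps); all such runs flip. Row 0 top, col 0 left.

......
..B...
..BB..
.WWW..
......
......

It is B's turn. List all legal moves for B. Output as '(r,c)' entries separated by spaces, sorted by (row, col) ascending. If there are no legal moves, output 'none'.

Answer: (4,0) (4,1) (4,2) (4,3) (4,4)

Derivation:
(2,0): no bracket -> illegal
(2,1): no bracket -> illegal
(2,4): no bracket -> illegal
(3,0): no bracket -> illegal
(3,4): no bracket -> illegal
(4,0): flips 1 -> legal
(4,1): flips 1 -> legal
(4,2): flips 1 -> legal
(4,3): flips 1 -> legal
(4,4): flips 1 -> legal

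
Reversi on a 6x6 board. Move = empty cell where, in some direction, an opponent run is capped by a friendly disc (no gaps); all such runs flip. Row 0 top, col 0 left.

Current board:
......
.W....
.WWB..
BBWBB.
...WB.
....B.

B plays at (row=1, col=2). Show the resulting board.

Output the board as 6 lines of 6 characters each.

Answer: ......
.WB...
.BWB..
BBWBB.
...WB.
....B.

Derivation:
Place B at (1,2); scan 8 dirs for brackets.
Dir NW: first cell '.' (not opp) -> no flip
Dir N: first cell '.' (not opp) -> no flip
Dir NE: first cell '.' (not opp) -> no flip
Dir W: opp run (1,1), next='.' -> no flip
Dir E: first cell '.' (not opp) -> no flip
Dir SW: opp run (2,1) capped by B -> flip
Dir S: opp run (2,2) (3,2), next='.' -> no flip
Dir SE: first cell 'B' (not opp) -> no flip
All flips: (2,1)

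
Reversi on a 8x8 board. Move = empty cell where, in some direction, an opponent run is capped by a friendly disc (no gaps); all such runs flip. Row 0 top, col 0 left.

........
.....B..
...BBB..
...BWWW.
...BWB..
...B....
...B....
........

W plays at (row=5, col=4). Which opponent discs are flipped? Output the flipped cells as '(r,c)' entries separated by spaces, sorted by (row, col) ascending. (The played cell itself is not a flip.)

Answer: (4,5)

Derivation:
Dir NW: opp run (4,3), next='.' -> no flip
Dir N: first cell 'W' (not opp) -> no flip
Dir NE: opp run (4,5) capped by W -> flip
Dir W: opp run (5,3), next='.' -> no flip
Dir E: first cell '.' (not opp) -> no flip
Dir SW: opp run (6,3), next='.' -> no flip
Dir S: first cell '.' (not opp) -> no flip
Dir SE: first cell '.' (not opp) -> no flip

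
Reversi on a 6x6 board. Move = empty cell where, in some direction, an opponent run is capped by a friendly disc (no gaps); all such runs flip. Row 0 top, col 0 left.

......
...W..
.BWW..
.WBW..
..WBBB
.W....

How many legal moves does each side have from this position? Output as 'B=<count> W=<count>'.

-- B to move --
(0,2): no bracket -> illegal
(0,3): flips 3 -> legal
(0,4): no bracket -> illegal
(1,1): flips 2 -> legal
(1,2): flips 1 -> legal
(1,4): flips 1 -> legal
(2,0): no bracket -> illegal
(2,4): flips 2 -> legal
(3,0): flips 1 -> legal
(3,4): flips 1 -> legal
(4,0): no bracket -> illegal
(4,1): flips 2 -> legal
(5,0): no bracket -> illegal
(5,2): flips 1 -> legal
(5,3): no bracket -> illegal
B mobility = 9
-- W to move --
(1,0): no bracket -> illegal
(1,1): flips 1 -> legal
(1,2): no bracket -> illegal
(2,0): flips 1 -> legal
(3,0): no bracket -> illegal
(3,4): no bracket -> illegal
(3,5): no bracket -> illegal
(4,1): flips 1 -> legal
(5,2): no bracket -> illegal
(5,3): flips 1 -> legal
(5,4): no bracket -> illegal
(5,5): flips 1 -> legal
W mobility = 5

Answer: B=9 W=5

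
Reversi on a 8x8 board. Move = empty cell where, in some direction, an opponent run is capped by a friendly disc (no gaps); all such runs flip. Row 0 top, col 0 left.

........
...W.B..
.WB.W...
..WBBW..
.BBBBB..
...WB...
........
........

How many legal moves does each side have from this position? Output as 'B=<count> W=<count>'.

-- B to move --
(0,2): no bracket -> illegal
(0,3): no bracket -> illegal
(0,4): flips 1 -> legal
(1,0): flips 2 -> legal
(1,1): no bracket -> illegal
(1,2): no bracket -> illegal
(1,4): flips 1 -> legal
(2,0): flips 1 -> legal
(2,3): flips 1 -> legal
(2,5): flips 1 -> legal
(2,6): flips 1 -> legal
(3,0): no bracket -> illegal
(3,1): flips 1 -> legal
(3,6): flips 1 -> legal
(4,6): no bracket -> illegal
(5,2): flips 1 -> legal
(6,2): flips 1 -> legal
(6,3): flips 1 -> legal
(6,4): flips 1 -> legal
B mobility = 13
-- W to move --
(0,4): no bracket -> illegal
(0,5): no bracket -> illegal
(0,6): flips 1 -> legal
(1,1): no bracket -> illegal
(1,2): flips 1 -> legal
(1,4): no bracket -> illegal
(1,6): no bracket -> illegal
(2,3): flips 3 -> legal
(2,5): no bracket -> illegal
(2,6): no bracket -> illegal
(3,0): no bracket -> illegal
(3,1): flips 2 -> legal
(3,6): no bracket -> illegal
(4,0): no bracket -> illegal
(4,6): no bracket -> illegal
(5,0): flips 1 -> legal
(5,1): flips 2 -> legal
(5,2): flips 1 -> legal
(5,5): flips 2 -> legal
(5,6): no bracket -> illegal
(6,3): no bracket -> illegal
(6,4): flips 3 -> legal
(6,5): flips 2 -> legal
W mobility = 10

Answer: B=13 W=10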